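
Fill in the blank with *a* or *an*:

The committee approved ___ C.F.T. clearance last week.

a

The indefinite article is chosen by the initial *sound* of the following word, not its spelling.
The initialism *C.F.T.* is read letter by letter; the first letter, C, is pronounced /siː/, which begins with a consonant sound.
So the article is *a*: The committee approved a C.F.T. clearance last week.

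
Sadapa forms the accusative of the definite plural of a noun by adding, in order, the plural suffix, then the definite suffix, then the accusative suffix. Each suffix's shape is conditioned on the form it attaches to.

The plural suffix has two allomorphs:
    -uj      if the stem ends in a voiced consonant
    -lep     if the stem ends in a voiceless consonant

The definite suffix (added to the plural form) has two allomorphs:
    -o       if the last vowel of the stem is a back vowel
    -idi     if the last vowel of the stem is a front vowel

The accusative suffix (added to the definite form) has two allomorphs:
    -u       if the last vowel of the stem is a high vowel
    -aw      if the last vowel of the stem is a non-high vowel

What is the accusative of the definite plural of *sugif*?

*sugif*: final consonant = /f/, voiceless → -lep → *sugiflep*.
The last vowel of the plural form *sugiflep* is /e/, which is a front vowel, so the definite suffix is -idi, giving *sugiflepidi*.
The last vowel of the definite form *sugiflepidi* is /i/, which is a high vowel, so the accusative suffix is -u, giving *sugiflepidiu*.

sugiflepidiu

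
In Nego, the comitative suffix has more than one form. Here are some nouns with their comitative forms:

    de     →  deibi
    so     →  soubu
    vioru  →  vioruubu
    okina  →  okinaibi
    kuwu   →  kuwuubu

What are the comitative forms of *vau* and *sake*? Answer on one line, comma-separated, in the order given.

vauubu, sakeibi

The suffix is conditioned by the last vowel: -ubu when the last vowel of the stem is a rounded vowel (*so*, *vioru*, *kuwu*); -ibi when the last vowel of the stem is an unrounded vowel (*de*, *okina*).
Since the last vowel of *vau* is /u/ (a rounded vowel), it takes -ubu, giving *vauubu*.
*sake*: last vowel = /e/, an unrounded vowel → -ibi → *sakeibi*.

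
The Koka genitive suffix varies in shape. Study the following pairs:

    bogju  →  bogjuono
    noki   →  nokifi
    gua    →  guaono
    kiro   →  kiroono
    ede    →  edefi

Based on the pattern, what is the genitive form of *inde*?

The suffix is conditioned by the last vowel: -fi when the last vowel of the stem is a front vowel (*noki*, *ede*); -ono when the last vowel of the stem is a back vowel (*bogju*, *gua*, *kiro*).
Since the last vowel of *inde* is /e/ (a front vowel), it takes -fi, giving *indefi*.

indefi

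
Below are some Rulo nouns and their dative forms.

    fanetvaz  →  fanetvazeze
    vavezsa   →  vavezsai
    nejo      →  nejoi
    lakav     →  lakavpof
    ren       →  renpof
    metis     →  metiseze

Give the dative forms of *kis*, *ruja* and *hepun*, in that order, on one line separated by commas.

Looking at the final sound of each stem: -eze when the stem ends in a sibilant (*fanetvaz*, *metis*); -pof when the stem ends in a non-sibilant consonant (*lakav*, *ren*); -i when the stem ends in a vowel (*vavezsa*, *nejo*).
*kis* — final sound /s/ (a sibilant) → -eze → *kiseze*.
*ruja*: final sound = /a/, a vowel → -i → *rujai*.
The final sound of *hepun* is /n/, which is a non-sibilant consonant, so the suffix is -pof, giving *hepunpof*.

kiseze, rujai, hepunpof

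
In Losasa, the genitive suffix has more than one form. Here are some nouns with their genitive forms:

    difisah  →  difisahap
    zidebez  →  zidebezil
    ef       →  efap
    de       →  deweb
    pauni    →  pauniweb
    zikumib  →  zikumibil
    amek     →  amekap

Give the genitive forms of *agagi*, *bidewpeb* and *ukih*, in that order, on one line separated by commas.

The alternation tracks the final sound of the stem — -ap when the stem ends in a voiceless consonant (*difisah*, *ef*, *amek*); -il when the stem ends in a voiced consonant (*zidebez*, *zikumib*); -web when the stem ends in a vowel (*de*, *pauni*).
The final sound of *agagi* is /i/, which is a vowel, so the suffix is -web, giving *agagiweb*.
*bidewpeb*: final sound = /b/, a voiced consonant → -il → *bidewpebil*.
Since the final sound of *ukih* is /h/ (a voiceless consonant), it takes -ap, giving *ukihap*.

agagiweb, bidewpebil, ukihap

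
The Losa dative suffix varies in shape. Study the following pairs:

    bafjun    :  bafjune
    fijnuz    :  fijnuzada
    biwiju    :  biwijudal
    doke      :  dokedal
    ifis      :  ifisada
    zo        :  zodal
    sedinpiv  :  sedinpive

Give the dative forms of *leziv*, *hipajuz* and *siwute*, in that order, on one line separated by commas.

The suffix is conditioned by the final sound: -ada when the stem ends in a sibilant (*fijnuz*, *ifis*); -e when the stem ends in a non-sibilant consonant (*bafjun*, *sedinpiv*); -dal when the stem ends in a vowel (*biwiju*, *doke*, *zo*).
*leziv* — final sound /v/ (a non-sibilant consonant) → -e → *lezive*.
The final sound of *hipajuz* is /z/, which is a sibilant, so the suffix is -ada, giving *hipajuzada*.
The final sound of *siwute* is /e/, which is a vowel, so the suffix is -dal, giving *siwutedal*.

lezive, hipajuzada, siwutedal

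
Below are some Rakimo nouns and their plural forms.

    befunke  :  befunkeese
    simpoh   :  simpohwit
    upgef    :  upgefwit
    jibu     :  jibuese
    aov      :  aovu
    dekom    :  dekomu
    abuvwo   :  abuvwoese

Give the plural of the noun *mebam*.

Looking at the final sound of each stem: -wit when the stem ends in a voiceless consonant (*simpoh*, *upgef*); -u when the stem ends in a voiced consonant (*aov*, *dekom*); -ese when the stem ends in a vowel (*befunke*, *jibu*, *abuvwo*).
Since the final sound of *mebam* is /m/ (a voiced consonant), it takes -u, giving *mebamu*.

mebamu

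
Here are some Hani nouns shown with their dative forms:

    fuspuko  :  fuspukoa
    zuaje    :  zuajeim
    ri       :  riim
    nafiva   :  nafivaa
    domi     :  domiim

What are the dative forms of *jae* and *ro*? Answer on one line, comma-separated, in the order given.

Looking at the last vowel of each stem: -im when the last vowel of the stem is a front vowel (*zuaje*, *ri*, *domi*); -a when the last vowel of the stem is a back vowel (*fuspuko*, *nafiva*).
*jae*: last vowel = /e/, a front vowel → -im → *jaeim*.
*ro*: last vowel = /o/, a back vowel → -a → *roa*.

jaeim, roa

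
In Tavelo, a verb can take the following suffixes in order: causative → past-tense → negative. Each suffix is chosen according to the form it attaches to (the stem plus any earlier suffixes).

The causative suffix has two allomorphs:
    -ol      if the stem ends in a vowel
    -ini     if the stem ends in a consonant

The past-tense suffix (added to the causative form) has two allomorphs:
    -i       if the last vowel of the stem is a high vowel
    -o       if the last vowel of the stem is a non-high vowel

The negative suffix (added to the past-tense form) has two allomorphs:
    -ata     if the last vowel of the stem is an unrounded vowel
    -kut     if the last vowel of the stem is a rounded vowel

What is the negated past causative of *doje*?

dojeolokut

The final sound of *doje* is /e/, which is a vowel, so the causative suffix is -ol, giving *dojeol*.
The last vowel of the causative form *dojeol* is /o/, which is a non-high vowel, so the past-tense suffix is -o, giving *dojeolo*.
The last vowel of the past-tense form *dojeolo* is /o/, which is a rounded vowel, so the negative suffix is -kut, giving *dojeolokut*.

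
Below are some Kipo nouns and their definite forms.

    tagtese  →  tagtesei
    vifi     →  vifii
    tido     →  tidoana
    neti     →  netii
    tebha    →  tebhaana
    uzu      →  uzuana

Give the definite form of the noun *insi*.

insii

The pattern is front/back vowel harmony: -i when the last vowel of the stem is a front vowel (*tagtese*, *vifi*, *neti*); -ana when the last vowel of the stem is a back vowel (*tido*, *tebha*, *uzu*).
*insi* — last vowel /i/ (a front vowel) → -i → *insii*.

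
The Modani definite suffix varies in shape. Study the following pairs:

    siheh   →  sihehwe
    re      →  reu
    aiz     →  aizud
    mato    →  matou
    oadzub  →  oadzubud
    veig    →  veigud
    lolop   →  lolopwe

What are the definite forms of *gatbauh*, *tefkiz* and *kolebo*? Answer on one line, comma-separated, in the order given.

gatbauhwe, tefkizud, kolebou

The pattern is voicing of the final sound: -we when the stem ends in a voiceless consonant (*siheh*, *lolop*); -ud when the stem ends in a voiced consonant (*aiz*, *oadzub*, *veig*); -u when the stem ends in a vowel (*re*, *mato*).
The final sound of *gatbauh* is /h/, which is a voiceless consonant, so the suffix is -we, giving *gatbauhwe*.
The final sound of *tefkiz* is /z/, which is a voiced consonant, so the suffix is -ud, giving *tefkizud*.
*kolebo* — final sound /o/ (a vowel) → -u → *kolebou*.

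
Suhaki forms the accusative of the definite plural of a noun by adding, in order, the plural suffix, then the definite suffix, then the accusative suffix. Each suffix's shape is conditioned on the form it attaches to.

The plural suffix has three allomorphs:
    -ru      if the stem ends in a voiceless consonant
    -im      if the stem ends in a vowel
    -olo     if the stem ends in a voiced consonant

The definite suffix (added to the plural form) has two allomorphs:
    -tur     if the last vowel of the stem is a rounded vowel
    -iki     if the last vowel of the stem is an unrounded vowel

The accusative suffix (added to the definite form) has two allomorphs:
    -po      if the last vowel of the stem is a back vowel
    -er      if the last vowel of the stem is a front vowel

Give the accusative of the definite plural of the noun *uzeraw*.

uzerawoloturpo

Since the final sound of *uzeraw* is /w/ (a voiced consonant), it takes -olo, giving *uzerawolo*.
The plural form *uzerawolo* — last vowel /o/ (a rounded vowel) → -tur → *uzerawolotur*.
Since the last vowel of the definite form *uzerawolotur* is /u/ (a back vowel), it takes -po, giving *uzerawoloturpo*.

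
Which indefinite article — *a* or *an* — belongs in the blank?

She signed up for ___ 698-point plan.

The indefinite article is chosen by the initial *sound* of the following word, not its spelling.
The number *698* is spoken "six hundred …", beginning with /sɪks/ — a consonant sound.
So the article is *a*: She signed up for a 698-point plan.

a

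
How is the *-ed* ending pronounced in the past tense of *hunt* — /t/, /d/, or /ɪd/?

The stem *hunt* ends in /t/ or /d/.
The -ed suffix is realized as /ɪd/ after /t, d/; as /t/ after other voiceless consonants; and as /d/ after other voiced sounds.
So -ed on *hunt* is pronounced /ɪd/.

/ɪd/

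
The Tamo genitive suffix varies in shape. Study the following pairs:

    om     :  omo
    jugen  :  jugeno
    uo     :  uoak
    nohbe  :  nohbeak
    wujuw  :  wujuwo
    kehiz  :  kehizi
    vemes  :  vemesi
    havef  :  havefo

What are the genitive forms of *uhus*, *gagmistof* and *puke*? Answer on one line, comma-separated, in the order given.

The suffix is conditioned by the final sound: -i when the stem ends in a sibilant (*kehiz*, *vemes*); -o when the stem ends in a non-sibilant consonant (*om*, *jugen*, *wujuw*, *havef*); -ak when the stem ends in a vowel (*uo*, *nohbe*).
Since the final sound of *uhus* is /s/ (a sibilant), it takes -i, giving *uhusi*.
Since the final sound of *gagmistof* is /f/ (a non-sibilant consonant), it takes -o, giving *gagmistofo*.
*puke*: final sound = /e/, a vowel → -ak → *pukeak*.

uhusi, gagmistofo, pukeak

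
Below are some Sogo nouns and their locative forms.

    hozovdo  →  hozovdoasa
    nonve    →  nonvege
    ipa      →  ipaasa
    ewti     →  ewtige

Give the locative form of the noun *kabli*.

kablige

Looking at the last vowel of each stem: -ge when the last vowel of the stem is a front vowel (*nonve*, *ewti*); -asa when the last vowel of the stem is a back vowel (*hozovdo*, *ipa*).
*kabli*: last vowel = /i/, a front vowel → -ge → *kablige*.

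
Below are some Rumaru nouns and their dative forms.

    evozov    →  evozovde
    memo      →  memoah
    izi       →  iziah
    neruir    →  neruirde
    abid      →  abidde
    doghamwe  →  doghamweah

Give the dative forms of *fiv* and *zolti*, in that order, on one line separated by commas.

The pattern is consonant vs. vowel: -de when the stem ends in a consonant (*evozov*, *neruir*, *abid*); -ah when the stem ends in a vowel (*memo*, *izi*, *doghamwe*).
Since the final sound of *fiv* is /v/ (a consonant), it takes -de, giving *fivde*.
*zolti*: final sound = /i/, a vowel → -ah → *zoltiah*.

fivde, zoltiah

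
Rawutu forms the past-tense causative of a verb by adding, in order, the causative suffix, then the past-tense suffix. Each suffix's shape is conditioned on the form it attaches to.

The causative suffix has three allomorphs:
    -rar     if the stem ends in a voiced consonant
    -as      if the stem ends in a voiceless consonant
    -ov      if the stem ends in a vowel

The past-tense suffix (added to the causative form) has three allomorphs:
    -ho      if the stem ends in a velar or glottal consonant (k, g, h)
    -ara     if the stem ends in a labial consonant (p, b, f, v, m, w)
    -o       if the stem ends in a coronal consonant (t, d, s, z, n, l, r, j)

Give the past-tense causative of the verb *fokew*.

*fokew* — final sound /w/ (a voiced consonant) → -rar → *fokewrar*.
The final consonant of the causative form *fokewrar* is /r/, which is coronal, so the past-tense suffix is -o, giving *fokewraro*.

fokewraro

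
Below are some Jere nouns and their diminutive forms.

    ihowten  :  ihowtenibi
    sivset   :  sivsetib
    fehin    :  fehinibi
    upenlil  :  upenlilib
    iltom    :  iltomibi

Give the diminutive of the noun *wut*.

Looking at the final consonant of each stem: -ibi when the stem ends in a nasal (*ihowten*, *fehin*, *iltom*); -ib when the stem ends in a non-nasal consonant (*sivset*, *upenlil*).
The final consonant of *wut* is /t/, which is non-nasal, so the suffix is -ib, giving *wutib*.

wutib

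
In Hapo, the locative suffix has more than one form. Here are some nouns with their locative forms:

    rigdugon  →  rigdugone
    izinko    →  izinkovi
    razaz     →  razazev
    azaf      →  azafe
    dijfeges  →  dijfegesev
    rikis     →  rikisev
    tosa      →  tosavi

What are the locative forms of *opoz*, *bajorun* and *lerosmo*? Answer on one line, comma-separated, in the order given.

The alternation tracks the final sound of the stem — -ev when the stem ends in a sibilant (*razaz*, *dijfeges*, *rikis*); -e when the stem ends in a non-sibilant consonant (*rigdugon*, *azaf*); -vi when the stem ends in a vowel (*izinko*, *tosa*).
The final sound of *opoz* is /z/, which is a sibilant, so the suffix is -ev, giving *opozev*.
Since the final sound of *bajorun* is /n/ (a non-sibilant consonant), it takes -e, giving *bajorune*.
Since the final sound of *lerosmo* is /o/ (a vowel), it takes -vi, giving *lerosmovi*.

opozev, bajorune, lerosmovi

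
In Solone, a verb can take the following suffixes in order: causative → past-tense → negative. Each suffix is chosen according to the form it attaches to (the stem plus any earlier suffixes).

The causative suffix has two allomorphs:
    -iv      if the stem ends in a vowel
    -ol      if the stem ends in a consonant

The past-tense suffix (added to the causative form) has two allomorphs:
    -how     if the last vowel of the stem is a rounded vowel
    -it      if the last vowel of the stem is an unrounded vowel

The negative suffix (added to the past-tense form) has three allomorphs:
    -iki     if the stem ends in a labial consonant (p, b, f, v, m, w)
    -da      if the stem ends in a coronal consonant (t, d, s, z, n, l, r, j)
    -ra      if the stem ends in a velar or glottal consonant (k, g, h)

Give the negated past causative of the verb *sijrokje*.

*sijrokje*: final sound = /e/, a vowel → -iv → *sijrokjeiv*.
Since the last vowel of the causative form *sijrokjeiv* is /i/ (an unrounded vowel), it takes -it, giving *sijrokjeivit*.
The past-tense form *sijrokjeivit*: final consonant = /t/, coronal → -da → *sijrokjeivitda*.

sijrokjeivitda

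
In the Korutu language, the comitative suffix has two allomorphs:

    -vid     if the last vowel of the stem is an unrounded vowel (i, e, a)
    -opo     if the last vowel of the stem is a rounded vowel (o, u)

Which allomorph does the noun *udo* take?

-opo

The last vowel of *udo* is /o/, which is a rounded vowel, so the suffix is -opo.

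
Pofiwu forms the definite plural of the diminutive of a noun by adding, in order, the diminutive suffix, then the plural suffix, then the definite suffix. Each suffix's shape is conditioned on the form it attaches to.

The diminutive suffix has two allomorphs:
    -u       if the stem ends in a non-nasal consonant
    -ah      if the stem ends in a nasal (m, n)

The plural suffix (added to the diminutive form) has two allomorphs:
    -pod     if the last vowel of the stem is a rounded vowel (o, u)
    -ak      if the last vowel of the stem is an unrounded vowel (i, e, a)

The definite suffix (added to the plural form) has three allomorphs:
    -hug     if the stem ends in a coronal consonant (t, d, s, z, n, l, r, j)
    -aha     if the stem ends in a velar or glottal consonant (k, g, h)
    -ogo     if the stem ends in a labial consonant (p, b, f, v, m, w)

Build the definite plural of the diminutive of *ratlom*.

The final consonant of *ratlom* is /m/, which is a nasal, so the diminutive suffix is -ah, giving *ratlomah*.
The diminutive form *ratlomah* — last vowel /a/ (an unrounded vowel) → -ak → *ratlomahak*.
Since the final consonant of the plural form *ratlomahak* is /k/ (velar/glottal), it takes -aha, giving *ratlomahakaha*.

ratlomahakaha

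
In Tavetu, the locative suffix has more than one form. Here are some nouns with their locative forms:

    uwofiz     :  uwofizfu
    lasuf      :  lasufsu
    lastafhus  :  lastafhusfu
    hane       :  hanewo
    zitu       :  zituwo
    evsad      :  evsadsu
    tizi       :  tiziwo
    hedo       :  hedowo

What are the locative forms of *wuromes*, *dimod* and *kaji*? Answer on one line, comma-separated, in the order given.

The suffix is conditioned by the final sound: -fu when the stem ends in a sibilant (*uwofiz*, *lastafhus*); -su when the stem ends in a non-sibilant consonant (*lasuf*, *evsad*); -wo when the stem ends in a vowel (*hane*, *zitu*, *tizi*, *hedo*).
Since the final sound of *wuromes* is /s/ (a sibilant), it takes -fu, giving *wuromesfu*.
*dimod*: final sound = /d/, a non-sibilant consonant → -su → *dimodsu*.
*kaji*: final sound = /i/, a vowel → -wo → *kajiwo*.

wuromesfu, dimodsu, kajiwo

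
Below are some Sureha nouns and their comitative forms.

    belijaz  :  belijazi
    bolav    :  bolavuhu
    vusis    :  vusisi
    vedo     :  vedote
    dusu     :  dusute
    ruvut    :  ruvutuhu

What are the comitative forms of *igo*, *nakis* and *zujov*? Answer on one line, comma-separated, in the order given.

igote, nakisi, zujovuhu

The alternation tracks the final sound of the stem — -i when the stem ends in a sibilant (*belijaz*, *vusis*); -uhu when the stem ends in a non-sibilant consonant (*bolav*, *ruvut*); -te when the stem ends in a vowel (*vedo*, *dusu*).
The final sound of *igo* is /o/, which is a vowel, so the suffix is -te, giving *igote*.
The final sound of *nakis* is /s/, which is a sibilant, so the suffix is -i, giving *nakisi*.
The final sound of *zujov* is /v/, which is a non-sibilant consonant, so the suffix is -uhu, giving *zujovuhu*.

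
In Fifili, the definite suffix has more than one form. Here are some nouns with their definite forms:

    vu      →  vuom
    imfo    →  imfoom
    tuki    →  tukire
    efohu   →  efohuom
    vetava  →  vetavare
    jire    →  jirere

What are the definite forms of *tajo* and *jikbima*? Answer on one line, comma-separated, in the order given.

tajoom, jikbimare

The pattern is rounding harmony: -om when the last vowel of the stem is a rounded vowel (*vu*, *imfo*, *efohu*); -re when the last vowel of the stem is an unrounded vowel (*tuki*, *vetava*, *jire*).
*tajo*: last vowel = /o/, a rounded vowel → -om → *tajoom*.
Since the last vowel of *jikbima* is /a/ (an unrounded vowel), it takes -re, giving *jikbimare*.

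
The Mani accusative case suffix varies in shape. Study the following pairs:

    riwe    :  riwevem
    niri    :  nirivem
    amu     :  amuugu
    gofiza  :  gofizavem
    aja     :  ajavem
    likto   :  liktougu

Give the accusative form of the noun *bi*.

bivem

The alternation tracks the last vowel of the stem — -ugu when the last vowel of the stem is a rounded vowel (*amu*, *likto*); -vem when the last vowel of the stem is an unrounded vowel (*riwe*, *niri*, *gofiza*, *aja*).
The last vowel of *bi* is /i/, which is an unrounded vowel, so the suffix is -vem, giving *bivem*.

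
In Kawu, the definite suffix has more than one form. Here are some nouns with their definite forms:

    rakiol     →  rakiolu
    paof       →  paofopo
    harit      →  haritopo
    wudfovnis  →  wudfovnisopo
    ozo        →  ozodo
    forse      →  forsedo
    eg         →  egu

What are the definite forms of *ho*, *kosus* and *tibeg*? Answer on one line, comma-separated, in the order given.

Looking at the final sound of each stem: -opo when the stem ends in a voiceless consonant (*paof*, *harit*, *wudfovnis*); -u when the stem ends in a voiced consonant (*rakiol*, *eg*); -do when the stem ends in a vowel (*ozo*, *forse*).
Since the final sound of *ho* is /o/ (a vowel), it takes -do, giving *hodo*.
The final sound of *kosus* is /s/, which is a voiceless consonant, so the suffix is -opo, giving *kosusopo*.
*tibeg*: final sound = /g/, a voiced consonant → -u → *tibegu*.

hodo, kosusopo, tibegu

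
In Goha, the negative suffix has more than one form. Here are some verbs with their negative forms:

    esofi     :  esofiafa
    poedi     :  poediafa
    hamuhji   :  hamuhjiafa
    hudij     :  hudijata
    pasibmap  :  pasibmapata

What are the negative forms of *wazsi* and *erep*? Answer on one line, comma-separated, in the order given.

The alternation tracks the final sound of the stem — -ata when the stem ends in a consonant (*hudij*, *pasibmap*); -afa when the stem ends in a vowel (*esofi*, *poedi*, *hamuhji*).
*wazsi*: final sound = /i/, a vowel → -afa → *wazsiafa*.
Since the final sound of *erep* is /p/ (a consonant), it takes -ata, giving *erepata*.

wazsiafa, erepata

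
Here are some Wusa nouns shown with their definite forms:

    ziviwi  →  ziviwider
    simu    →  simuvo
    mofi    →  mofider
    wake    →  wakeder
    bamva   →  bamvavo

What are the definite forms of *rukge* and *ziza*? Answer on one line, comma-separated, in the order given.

The pattern is front/back vowel harmony: -der when the last vowel of the stem is a front vowel (*ziviwi*, *mofi*, *wake*); -vo when the last vowel of the stem is a back vowel (*simu*, *bamva*).
Since the last vowel of *rukge* is /e/ (a front vowel), it takes -der, giving *rukgeder*.
*ziza*: last vowel = /a/, a back vowel → -vo → *zizavo*.

rukgeder, zizavo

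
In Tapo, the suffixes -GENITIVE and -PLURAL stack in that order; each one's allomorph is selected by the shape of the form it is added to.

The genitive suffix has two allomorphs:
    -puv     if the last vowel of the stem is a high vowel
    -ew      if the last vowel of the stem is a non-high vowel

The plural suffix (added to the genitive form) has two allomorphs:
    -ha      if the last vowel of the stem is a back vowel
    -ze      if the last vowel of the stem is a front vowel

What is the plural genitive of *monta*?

montaewze

*monta*: last vowel = /a/, a non-high vowel → -ew → *montaew*.
Since the last vowel of the genitive form *montaew* is /e/ (a front vowel), it takes -ze, giving *montaewze*.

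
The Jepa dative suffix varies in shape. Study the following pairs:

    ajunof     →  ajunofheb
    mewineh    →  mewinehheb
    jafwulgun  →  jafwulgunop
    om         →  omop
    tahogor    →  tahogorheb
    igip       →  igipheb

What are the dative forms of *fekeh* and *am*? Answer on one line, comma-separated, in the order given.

fekehheb, amop

The suffix is conditioned by the final consonant: -op when the stem ends in a nasal (*jafwulgun*, *om*); -heb when the stem ends in a non-nasal consonant (*ajunof*, *mewineh*, *tahogor*, *igip*).
*fekeh* — final consonant /h/ (non-nasal) → -heb → *fekehheb*.
The final consonant of *am* is /m/, which is a nasal, so the suffix is -op, giving *amop*.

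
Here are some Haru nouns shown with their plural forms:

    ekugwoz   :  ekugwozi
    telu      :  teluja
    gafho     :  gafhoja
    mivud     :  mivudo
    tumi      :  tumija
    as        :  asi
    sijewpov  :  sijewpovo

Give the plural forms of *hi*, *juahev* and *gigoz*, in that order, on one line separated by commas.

hija, juahevo, gigozi

The pattern is sibilance of the final sound: -i when the stem ends in a sibilant (*ekugwoz*, *as*); -o when the stem ends in a non-sibilant consonant (*mivud*, *sijewpov*); -ja when the stem ends in a vowel (*telu*, *gafho*, *tumi*).
Since the final sound of *hi* is /i/ (a vowel), it takes -ja, giving *hija*.
Since the final sound of *juahev* is /v/ (a non-sibilant consonant), it takes -o, giving *juahevo*.
The final sound of *gigoz* is /z/, which is a sibilant, so the suffix is -i, giving *gigozi*.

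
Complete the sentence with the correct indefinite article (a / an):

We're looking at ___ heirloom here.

an

The indefinite article is chosen by the initial *sound* of the following word, not its spelling.
*heirloom* begins with the sound /ɛ/ (silent h) — a vowel sound.
So the article is *an*: We're looking at an heirloom here.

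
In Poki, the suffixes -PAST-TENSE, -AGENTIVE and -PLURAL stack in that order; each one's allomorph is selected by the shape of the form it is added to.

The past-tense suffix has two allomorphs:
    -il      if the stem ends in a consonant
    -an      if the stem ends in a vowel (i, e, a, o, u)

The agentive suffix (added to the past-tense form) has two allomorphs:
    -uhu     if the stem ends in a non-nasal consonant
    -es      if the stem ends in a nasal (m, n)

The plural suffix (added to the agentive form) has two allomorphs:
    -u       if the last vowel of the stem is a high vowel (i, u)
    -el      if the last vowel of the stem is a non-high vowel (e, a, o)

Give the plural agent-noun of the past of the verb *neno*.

Since the final sound of *neno* is /o/ (a vowel), it takes -an, giving *nenoan*.
Since the final consonant of the past-tense form *nenoan* is /n/ (a nasal), it takes -es, giving *nenoanes*.
The last vowel of the agentive form *nenoanes* is /e/, which is a non-high vowel, so the plural suffix is -el, giving *nenoanesel*.

nenoanesel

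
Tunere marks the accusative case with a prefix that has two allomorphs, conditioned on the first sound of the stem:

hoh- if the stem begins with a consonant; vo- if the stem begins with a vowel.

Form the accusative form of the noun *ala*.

voala

Since the first sound of *ala* is /a/ (a vowel), it takes vo-, giving *voala*.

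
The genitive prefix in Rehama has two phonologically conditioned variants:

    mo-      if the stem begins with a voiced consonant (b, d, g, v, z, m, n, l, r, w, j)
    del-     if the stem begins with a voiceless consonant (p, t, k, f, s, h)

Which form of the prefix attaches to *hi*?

The first consonant of *hi* is /h/, which is voiceless, so the prefix is del-.

del-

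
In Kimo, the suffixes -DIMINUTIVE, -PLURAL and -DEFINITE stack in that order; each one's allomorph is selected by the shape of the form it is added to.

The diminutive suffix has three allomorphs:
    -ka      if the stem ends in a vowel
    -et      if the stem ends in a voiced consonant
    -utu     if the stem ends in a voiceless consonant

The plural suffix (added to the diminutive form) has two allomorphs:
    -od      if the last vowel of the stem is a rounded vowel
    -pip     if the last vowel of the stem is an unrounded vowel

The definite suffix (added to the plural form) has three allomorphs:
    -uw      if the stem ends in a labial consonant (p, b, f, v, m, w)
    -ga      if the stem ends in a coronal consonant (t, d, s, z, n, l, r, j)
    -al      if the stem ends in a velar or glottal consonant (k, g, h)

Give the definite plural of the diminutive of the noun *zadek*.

Since the final sound of *zadek* is /k/ (a voiceless consonant), it takes -utu, giving *zadekutu*.
The diminutive form *zadekutu*: last vowel = /u/, a rounded vowel → -od → *zadekutuod*.
The final consonant of the plural form *zadekutuod* is /d/, which is coronal, so the definite suffix is -ga, giving *zadekutuodga*.

zadekutuodga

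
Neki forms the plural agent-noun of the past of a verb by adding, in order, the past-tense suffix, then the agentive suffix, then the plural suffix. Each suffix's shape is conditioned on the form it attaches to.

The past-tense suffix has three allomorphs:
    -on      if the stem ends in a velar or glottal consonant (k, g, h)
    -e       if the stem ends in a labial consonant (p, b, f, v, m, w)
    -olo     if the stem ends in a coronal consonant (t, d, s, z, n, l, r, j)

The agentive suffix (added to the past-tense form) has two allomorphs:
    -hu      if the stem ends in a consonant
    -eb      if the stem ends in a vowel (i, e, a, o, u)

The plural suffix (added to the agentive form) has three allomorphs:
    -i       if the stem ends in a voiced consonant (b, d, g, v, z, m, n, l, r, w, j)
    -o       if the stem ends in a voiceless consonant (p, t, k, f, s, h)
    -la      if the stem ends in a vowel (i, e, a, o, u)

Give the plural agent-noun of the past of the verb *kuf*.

The final consonant of *kuf* is /f/, which is labial, so the past-tense suffix is -e, giving *kufe*.
The final sound of the past-tense form *kufe* is /e/, which is a vowel, so the agentive suffix is -eb, giving *kufeeb*.
The final sound of the agentive form *kufeeb* is /b/, which is a voiced consonant, so the plural suffix is -i, giving *kufeebi*.

kufeebi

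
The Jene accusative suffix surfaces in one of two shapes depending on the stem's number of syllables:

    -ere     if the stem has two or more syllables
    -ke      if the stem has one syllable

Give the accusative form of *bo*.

*bo* (one syllable) → -ke → *boke*.

boke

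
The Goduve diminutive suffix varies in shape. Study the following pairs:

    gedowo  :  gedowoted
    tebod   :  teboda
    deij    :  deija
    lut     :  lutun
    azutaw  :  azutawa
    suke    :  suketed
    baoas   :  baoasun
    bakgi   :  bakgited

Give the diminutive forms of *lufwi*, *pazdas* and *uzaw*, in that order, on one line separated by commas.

lufwited, pazdasun, uzawa

The pattern is voicing of the final sound: -un when the stem ends in a voiceless consonant (*lut*, *baoas*); -a when the stem ends in a voiced consonant (*tebod*, *deij*, *azutaw*); -ted when the stem ends in a vowel (*gedowo*, *suke*, *bakgi*).
*lufwi* — final sound /i/ (a vowel) → -ted → *lufwited*.
*pazdas*: final sound = /s/, a voiceless consonant → -un → *pazdasun*.
The final sound of *uzaw* is /w/, which is a voiced consonant, so the suffix is -a, giving *uzawa*.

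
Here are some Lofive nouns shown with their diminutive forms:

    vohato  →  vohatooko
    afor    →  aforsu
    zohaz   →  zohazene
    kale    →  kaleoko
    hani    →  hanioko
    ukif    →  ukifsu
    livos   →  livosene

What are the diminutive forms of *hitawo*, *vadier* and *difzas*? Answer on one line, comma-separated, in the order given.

hitawooko, vadiersu, difzasene

The pattern is sibilance of the final sound: -ene when the stem ends in a sibilant (*zohaz*, *livos*); -su when the stem ends in a non-sibilant consonant (*afor*, *ukif*); -oko when the stem ends in a vowel (*vohato*, *kale*, *hani*).
*hitawo*: final sound = /o/, a vowel → -oko → *hitawooko*.
Since the final sound of *vadier* is /r/ (a non-sibilant consonant), it takes -su, giving *vadiersu*.
*difzas*: final sound = /s/, a sibilant → -ene → *difzasene*.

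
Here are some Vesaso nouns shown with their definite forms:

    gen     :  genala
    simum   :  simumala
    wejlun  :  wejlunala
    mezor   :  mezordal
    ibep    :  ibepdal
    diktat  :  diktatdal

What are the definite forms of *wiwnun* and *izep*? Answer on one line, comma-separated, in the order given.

The suffix is conditioned by the final consonant: -ala when the stem ends in a nasal (*gen*, *simum*, *wejlun*); -dal when the stem ends in a non-nasal consonant (*mezor*, *ibep*, *diktat*).
Since the final consonant of *wiwnun* is /n/ (a nasal), it takes -ala, giving *wiwnunala*.
*izep*: final consonant = /p/, non-nasal → -dal → *izepdal*.

wiwnunala, izepdal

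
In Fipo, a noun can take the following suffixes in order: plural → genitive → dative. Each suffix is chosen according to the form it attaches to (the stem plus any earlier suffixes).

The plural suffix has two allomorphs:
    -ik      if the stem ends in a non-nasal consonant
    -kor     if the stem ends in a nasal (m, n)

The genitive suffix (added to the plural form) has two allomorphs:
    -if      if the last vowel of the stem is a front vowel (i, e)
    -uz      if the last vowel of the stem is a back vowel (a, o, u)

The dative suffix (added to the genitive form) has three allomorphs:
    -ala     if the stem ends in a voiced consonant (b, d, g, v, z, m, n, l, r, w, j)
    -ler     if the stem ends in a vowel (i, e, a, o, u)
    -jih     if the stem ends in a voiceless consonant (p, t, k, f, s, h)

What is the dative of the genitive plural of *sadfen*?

sadfenkoruzala

The final consonant of *sadfen* is /n/, which is a nasal, so the plural suffix is -kor, giving *sadfenkor*.
The plural form *sadfenkor* — last vowel /o/ (a back vowel) → -uz → *sadfenkoruz*.
Since the final sound of the genitive form *sadfenkoruz* is /z/ (a voiced consonant), it takes -ala, giving *sadfenkoruzala*.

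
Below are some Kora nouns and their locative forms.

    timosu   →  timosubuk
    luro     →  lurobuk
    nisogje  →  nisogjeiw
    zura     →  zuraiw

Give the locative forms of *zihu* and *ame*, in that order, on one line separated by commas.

The suffix is conditioned by the last vowel: -buk when the last vowel of the stem is a rounded vowel (*timosu*, *luro*); -iw when the last vowel of the stem is an unrounded vowel (*nisogje*, *zura*).
*zihu*: last vowel = /u/, a rounded vowel → -buk → *zihubuk*.
Since the last vowel of *ame* is /e/ (an unrounded vowel), it takes -iw, giving *ameiw*.

zihubuk, ameiw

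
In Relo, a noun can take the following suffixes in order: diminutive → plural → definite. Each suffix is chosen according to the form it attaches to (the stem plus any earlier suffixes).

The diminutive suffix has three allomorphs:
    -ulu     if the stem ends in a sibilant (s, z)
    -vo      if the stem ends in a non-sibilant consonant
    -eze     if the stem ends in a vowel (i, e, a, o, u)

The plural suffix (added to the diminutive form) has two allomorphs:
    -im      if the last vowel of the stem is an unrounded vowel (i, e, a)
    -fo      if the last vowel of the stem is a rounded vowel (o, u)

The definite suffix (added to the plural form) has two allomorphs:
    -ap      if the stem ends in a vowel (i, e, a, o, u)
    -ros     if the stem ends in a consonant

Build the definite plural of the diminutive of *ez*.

ezulufoap

The final sound of *ez* is /z/, which is a sibilant, so the diminutive suffix is -ulu, giving *ezulu*.
Since the last vowel of the diminutive form *ezulu* is /u/ (a rounded vowel), it takes -fo, giving *ezulufo*.
Since the final sound of the plural form *ezulufo* is /o/ (a vowel), it takes -ap, giving *ezulufoap*.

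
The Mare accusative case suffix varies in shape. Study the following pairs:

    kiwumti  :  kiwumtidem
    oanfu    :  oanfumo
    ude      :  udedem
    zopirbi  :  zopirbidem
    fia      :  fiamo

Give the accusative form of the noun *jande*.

jandedem

The alternation tracks the last vowel of the stem — -dem when the last vowel of the stem is a front vowel (*kiwumti*, *ude*, *zopirbi*); -mo when the last vowel of the stem is a back vowel (*oanfu*, *fia*).
The last vowel of *jande* is /e/, which is a front vowel, so the suffix is -dem, giving *jandedem*.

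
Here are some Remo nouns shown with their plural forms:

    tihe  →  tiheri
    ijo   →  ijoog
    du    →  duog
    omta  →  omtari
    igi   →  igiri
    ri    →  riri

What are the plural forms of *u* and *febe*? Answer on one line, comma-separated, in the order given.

uog, feberi

The suffix is conditioned by the last vowel: -og when the last vowel of the stem is a rounded vowel (*ijo*, *du*); -ri when the last vowel of the stem is an unrounded vowel (*tihe*, *omta*, *igi*, *ri*).
The last vowel of *u* is /u/, which is a rounded vowel, so the suffix is -og, giving *uog*.
*febe*: last vowel = /e/, an unrounded vowel → -ri → *feberi*.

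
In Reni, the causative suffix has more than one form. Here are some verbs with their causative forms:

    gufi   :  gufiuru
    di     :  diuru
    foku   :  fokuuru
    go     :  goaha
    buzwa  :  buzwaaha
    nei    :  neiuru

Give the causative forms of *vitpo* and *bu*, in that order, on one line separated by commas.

vitpoaha, buuru

The pattern is height harmony: -uru when the last vowel of the stem is a high vowel (*gufi*, *di*, *foku*, *nei*); -aha when the last vowel of the stem is a non-high vowel (*go*, *buzwa*).
*vitpo* — last vowel /o/ (a non-high vowel) → -aha → *vitpoaha*.
Since the last vowel of *bu* is /u/ (a high vowel), it takes -uru, giving *buuru*.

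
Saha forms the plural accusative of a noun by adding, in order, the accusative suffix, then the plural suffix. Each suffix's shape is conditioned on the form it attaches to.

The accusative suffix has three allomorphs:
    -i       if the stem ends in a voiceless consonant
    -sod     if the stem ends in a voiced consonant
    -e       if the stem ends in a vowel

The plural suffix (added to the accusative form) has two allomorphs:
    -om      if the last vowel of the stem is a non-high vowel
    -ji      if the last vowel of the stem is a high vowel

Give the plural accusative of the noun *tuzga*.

tuzgaeom

The final sound of *tuzga* is /a/, which is a vowel, so the accusative suffix is -e, giving *tuzgae*.
Since the last vowel of the accusative form *tuzgae* is /e/ (a non-high vowel), it takes -om, giving *tuzgaeom*.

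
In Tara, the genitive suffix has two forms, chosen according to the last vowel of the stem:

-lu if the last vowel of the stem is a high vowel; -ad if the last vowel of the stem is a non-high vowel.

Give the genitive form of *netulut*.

Since the last vowel of *netulut* is /u/ (a high vowel), it takes -lu, giving *netulutlu*.

netulutlu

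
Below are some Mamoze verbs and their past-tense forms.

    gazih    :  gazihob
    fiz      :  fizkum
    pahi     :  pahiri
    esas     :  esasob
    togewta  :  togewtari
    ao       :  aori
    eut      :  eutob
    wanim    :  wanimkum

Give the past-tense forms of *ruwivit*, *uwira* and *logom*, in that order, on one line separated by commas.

Looking at the final sound of each stem: -ob when the stem ends in a voiceless consonant (*gazih*, *esas*, *eut*); -kum when the stem ends in a voiced consonant (*fiz*, *wanim*); -ri when the stem ends in a vowel (*pahi*, *togewta*, *ao*).
Since the final sound of *ruwivit* is /t/ (a voiceless consonant), it takes -ob, giving *ruwivitob*.
Since the final sound of *uwira* is /a/ (a vowel), it takes -ri, giving *uwirari*.
*logom* — final sound /m/ (a voiced consonant) → -kum → *logomkum*.

ruwivitob, uwirari, logomkum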